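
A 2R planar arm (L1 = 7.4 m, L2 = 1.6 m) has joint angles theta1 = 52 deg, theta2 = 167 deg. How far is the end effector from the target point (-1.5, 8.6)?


End effector via forward kinematics:
x = L1*cos(t1) + L2*cos(t1+t2) = 3.3125
y = L1*sin(t1) + L2*sin(t1+t2) = 4.8244
Distance to target:
d = sqrt((-1.5 - 3.3125)^2 + (8.6 - 4.8244)^2)
= sqrt(23.1598 + 14.2554)
= 6.1168 m


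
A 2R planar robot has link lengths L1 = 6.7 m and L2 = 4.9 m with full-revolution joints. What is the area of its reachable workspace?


r_max = L1 + L2 = 11.6 m
r_min = |L1 - L2| = 1.8 m
Area = pi*(r_max^2 - r_min^2)
= pi*(134.56 - 3.24)
= pi * 131.32
= 412.5539 m^2


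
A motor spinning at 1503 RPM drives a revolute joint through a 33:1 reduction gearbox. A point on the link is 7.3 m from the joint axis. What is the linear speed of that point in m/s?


omega_motor = 1503 * 2*pi/60 = 157.3938 rad/s
omega_joint = omega_motor / 33 = 4.7695 rad/s
v = omega_joint * r = 4.7695 * 7.3
= 34.8174 m/s


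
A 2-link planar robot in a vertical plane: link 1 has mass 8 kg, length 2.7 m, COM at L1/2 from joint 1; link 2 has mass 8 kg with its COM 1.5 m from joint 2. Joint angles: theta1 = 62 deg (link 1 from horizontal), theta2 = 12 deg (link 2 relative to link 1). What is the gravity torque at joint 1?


Horizontal distance from joint 1 to link-1 COM:
  x_c1 = (L1/2)*cos(t1) = 1.35 * 0.4695 = 0.6338 m
Horizontal distance from joint 1 to link-2 COM:
  x_c2 = L1*cos(t1) + Lc2*cos(t1+t2)
       = 2.7*0.4695 + 1.5*0.2756 = 1.681 m
tau1 = m1*g*x_c1 + m2*g*x_c2
     = 8*9.81*0.6338 + 8*9.81*1.681
     = 49.7396 + 131.9272
     = 181.6667 Nm


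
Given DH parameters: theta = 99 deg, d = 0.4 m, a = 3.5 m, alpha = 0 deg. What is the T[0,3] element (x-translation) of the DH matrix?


T[0,3] = a * cos(theta)
= 3.5 * cos(99 deg)
= 3.5 * -0.1564
= -0.5475


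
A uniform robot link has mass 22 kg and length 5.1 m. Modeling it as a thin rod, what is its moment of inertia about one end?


I = (1/3) * m * L^2
= (1/3) * 22 * 5.1^2
= 0.333333 * 22 * 26.01
= 190.74 kg*m^2


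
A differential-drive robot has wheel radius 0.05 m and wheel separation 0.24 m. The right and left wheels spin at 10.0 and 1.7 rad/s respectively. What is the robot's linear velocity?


vR = r*wR = 0.05*10.0 = 0.5 m/s
vL = r*wL = 0.05*1.7 = 0.085 m/s
v = (vR+vL)/2 = 0.2925 m/s
omega = (vR-vL)/L = 1.7292 rad/s
linear velocity = 0.2925 m/s


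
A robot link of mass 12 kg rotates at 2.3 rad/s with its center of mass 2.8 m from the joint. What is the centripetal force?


F = m * omega^2 * r
= 12 * 2.3^2 * 2.8
= 12 * 5.29 * 2.8
= 177.744 N


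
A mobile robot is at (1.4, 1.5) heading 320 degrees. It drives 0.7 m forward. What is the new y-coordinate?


y_new = y0 + d*sin(theta)
= 1.5 + 0.7*sin(320)
= 1.5 + -0.45
= 1.05


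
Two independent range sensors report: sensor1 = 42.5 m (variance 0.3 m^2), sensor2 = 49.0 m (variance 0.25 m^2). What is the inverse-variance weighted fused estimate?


w1 = (1/var1) / (1/var1 + 1/var2)
   = 3.3333 / (3.3333 + 4.0) = 0.4545
w2 = 1 - w1 = 0.5455
fused = w1*s1 + w2*s2 = 19.3182 + 26.7273
= 46.0455 m


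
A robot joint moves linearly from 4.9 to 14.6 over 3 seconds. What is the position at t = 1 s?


s = t/T = 1/3 = 0.3333
p(t) = p0 + (pf-p0)*s
= 4.9 + (14.6 - 4.9) * 0.3333
= 8.1333


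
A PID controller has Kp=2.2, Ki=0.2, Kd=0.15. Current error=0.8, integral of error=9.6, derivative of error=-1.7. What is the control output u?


u = Kp*e + Ki*int(e) + Kd*de/dt
= 2.2*0.8 + 0.2*9.6 + 0.15*(-1.7)
= 1.76 + 1.92 + -0.255
= 3.425


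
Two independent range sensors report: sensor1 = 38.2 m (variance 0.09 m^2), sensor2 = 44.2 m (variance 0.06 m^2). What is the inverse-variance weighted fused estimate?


w1 = (1/var1) / (1/var1 + 1/var2)
   = 11.1111 / (11.1111 + 16.6667) = 0.4
w2 = 1 - w1 = 0.6
fused = w1*s1 + w2*s2 = 15.28 + 26.52
= 41.8 m


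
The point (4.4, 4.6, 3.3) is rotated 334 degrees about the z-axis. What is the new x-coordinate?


Rotation about z-axis: x' = x*cos(theta) - y*sin(theta)
= 4.4 * 0.8988 - 4.6 * -0.4384
= 5.9712


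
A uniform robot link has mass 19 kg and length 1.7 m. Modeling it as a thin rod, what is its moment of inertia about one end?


I = (1/3) * m * L^2
= (1/3) * 19 * 1.7^2
= 0.333333 * 19 * 2.89
= 18.3033 kg*m^2


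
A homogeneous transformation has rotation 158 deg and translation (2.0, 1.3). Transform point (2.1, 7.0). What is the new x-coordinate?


x' = cos(theta)*px - sin(theta)*py + tx
= -0.9272*2.1 - 0.3746*7.0 + 2.0
= -2.5693


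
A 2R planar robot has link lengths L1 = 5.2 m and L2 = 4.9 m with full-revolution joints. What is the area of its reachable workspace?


r_max = L1 + L2 = 10.1 m
r_min = |L1 - L2| = 0.3 m
Area = pi*(r_max^2 - r_min^2)
= pi*(102.01 - 0.09)
= pi * 101.92
= 320.1911 m^2


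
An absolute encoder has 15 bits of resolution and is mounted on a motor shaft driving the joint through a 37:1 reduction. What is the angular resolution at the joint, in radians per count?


counts = 2^15 = 32768
effective counts at joint = 32768 * 37 = 1212416
resolution = 2*pi / 1212416
= 5.1824e-06 rad/count


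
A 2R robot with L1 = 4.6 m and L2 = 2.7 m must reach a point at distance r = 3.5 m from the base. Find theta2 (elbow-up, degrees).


cos(theta2) = (r^2 - L1^2 - L2^2) / (2*L1*L2)
cos(theta2) = (12.25 - 21.16 - 7.29) / 24.84
cos(theta2) = -0.652174
theta2 = 130.7057 degrees


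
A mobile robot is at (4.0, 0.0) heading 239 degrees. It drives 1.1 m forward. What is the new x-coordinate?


x_new = x0 + d*cos(theta)
= 4.0 + 1.1*cos(239)
= 4.0 + -0.5665
= 3.4335


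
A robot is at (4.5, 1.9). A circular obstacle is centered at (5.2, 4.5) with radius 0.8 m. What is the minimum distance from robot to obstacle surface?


center_dist = sqrt((4.5-5.2)^2 + (1.9-4.5)^2)
= sqrt(0.49 + 6.76)
= 2.6926
min_dist = center_dist - radius = 2.6926 - 0.8 = 1.8926 m


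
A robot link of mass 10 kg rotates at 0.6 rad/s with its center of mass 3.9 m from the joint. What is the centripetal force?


F = m * omega^2 * r
= 10 * 0.6^2 * 3.9
= 10 * 0.36 * 3.9
= 14.04 N


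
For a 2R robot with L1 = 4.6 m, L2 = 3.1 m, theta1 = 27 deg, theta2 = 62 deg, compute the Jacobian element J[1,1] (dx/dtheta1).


J[1,1] = -L1*sin(t1) - L2*sin(t1+t2)
= -4.6*sin(27) - 3.1*sin(89)
= -5.1879


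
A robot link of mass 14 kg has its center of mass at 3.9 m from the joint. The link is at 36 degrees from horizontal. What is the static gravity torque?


tau = m*g*L*cos(angle)
= 14 * 9.81 * 3.9 * cos(36 deg)
= 14 * 9.81 * 3.9 * 0.809
= 433.3305 Nm


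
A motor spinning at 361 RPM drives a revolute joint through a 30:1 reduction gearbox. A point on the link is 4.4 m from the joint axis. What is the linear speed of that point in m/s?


omega_motor = 361 * 2*pi/60 = 37.8038 rad/s
omega_joint = omega_motor / 30 = 1.2601 rad/s
v = omega_joint * r = 1.2601 * 4.4
= 5.5446 m/s


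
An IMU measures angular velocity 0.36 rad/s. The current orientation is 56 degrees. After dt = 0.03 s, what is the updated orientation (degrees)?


delta_theta = w * dt = 0.36 * 0.03 = 0.0108 rad
= 0.6188 deg
theta_new = 56 + 0.6188 = 56.6188 deg


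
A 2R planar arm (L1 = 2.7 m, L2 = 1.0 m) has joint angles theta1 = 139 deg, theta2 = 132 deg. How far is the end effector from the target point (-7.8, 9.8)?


End effector via forward kinematics:
x = L1*cos(t1) + L2*cos(t1+t2) = -2.0203
y = L1*sin(t1) + L2*sin(t1+t2) = 0.7715
Distance to target:
d = sqrt((-7.8 - -2.0203)^2 + (9.8 - 0.7715)^2)
= sqrt(33.4054 + 81.5136)
= 10.72 m


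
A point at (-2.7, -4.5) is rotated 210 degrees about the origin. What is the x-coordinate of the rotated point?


x' = x*cos(theta) - y*sin(theta)
cos(210 deg) = -0.866, sin(210 deg) = -0.5
x' = -2.7 * -0.866 - -4.5 * -0.5
= 2.3383 - 2.25
= 0.0883


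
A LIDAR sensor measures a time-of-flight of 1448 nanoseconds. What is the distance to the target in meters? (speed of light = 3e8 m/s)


tof = 1448 ns = 1.448e-06 s
dist = c * tof / 2
= 3e8 * 1.448e-06 / 2
= 217.2 m


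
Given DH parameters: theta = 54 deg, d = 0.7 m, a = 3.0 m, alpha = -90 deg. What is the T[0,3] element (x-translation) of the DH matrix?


T[0,3] = a * cos(theta)
= 3.0 * cos(54 deg)
= 3.0 * 0.5878
= 1.7634


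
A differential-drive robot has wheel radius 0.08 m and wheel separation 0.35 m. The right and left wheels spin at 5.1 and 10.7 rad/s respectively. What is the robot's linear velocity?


vR = r*wR = 0.08*5.1 = 0.408 m/s
vL = r*wL = 0.08*10.7 = 0.856 m/s
v = (vR+vL)/2 = 0.632 m/s
omega = (vR-vL)/L = -1.28 rad/s
linear velocity = 0.632 m/s


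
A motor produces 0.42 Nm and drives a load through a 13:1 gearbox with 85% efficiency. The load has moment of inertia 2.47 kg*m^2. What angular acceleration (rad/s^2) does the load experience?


tau_out = tau_motor * N * eta
= 0.42 * 13 * 0.85 = 4.641 Nm
alpha = tau_out / I = 4.641 / 2.47
= 1.8789 rad/s^2


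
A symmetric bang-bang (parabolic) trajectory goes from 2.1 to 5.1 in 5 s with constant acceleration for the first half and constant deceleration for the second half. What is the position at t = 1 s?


Symmetric rest-to-rest: each phase covers (pf-p0)/2 in time T/2. 0.5*a*(T/2)^2 = (pf-p0)/2 => a = 4*(pf-p0)/T^2
a = 4*(5.1-2.1)/5^2 = 0.48
t = 1 is in the acceleration phase (t <= T/2).
p = p0 + 0.5*a*t^2 = 2.1 + 0.5*0.48*1^2
= 2.34


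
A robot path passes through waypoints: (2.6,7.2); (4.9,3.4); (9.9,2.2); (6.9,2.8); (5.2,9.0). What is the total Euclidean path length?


Segment lengths:
  seg1 = sqrt((2.3)^2 + (-3.8)^2) = 4.4418
  seg2 = sqrt((5.0)^2 + (-1.2)^2) = 5.142
  seg3 = sqrt((-3.0)^2 + (0.6)^2) = 3.0594
  seg4 = sqrt((-1.7)^2 + (6.2)^2) = 6.4288
Total = 19.0721


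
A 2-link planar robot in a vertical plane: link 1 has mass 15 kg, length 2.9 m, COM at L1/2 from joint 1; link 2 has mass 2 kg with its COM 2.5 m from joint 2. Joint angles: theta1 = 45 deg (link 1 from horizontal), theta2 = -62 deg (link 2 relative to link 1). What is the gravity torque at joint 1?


Horizontal distance from joint 1 to link-1 COM:
  x_c1 = (L1/2)*cos(t1) = 1.45 * 0.7071 = 1.0253 m
Horizontal distance from joint 1 to link-2 COM:
  x_c2 = L1*cos(t1) + Lc2*cos(t1+t2)
       = 2.9*0.7071 + 2.5*0.9563 = 4.4414 m
tau1 = m1*g*x_c1 + m2*g*x_c2
     = 15*9.81*1.0253 + 2*9.81*4.4414
     = 150.8736 + 87.1397
     = 238.0133 Nm


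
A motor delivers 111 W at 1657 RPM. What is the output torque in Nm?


omega = 1657 * 2*pi/60 = 173.5206 rad/s
tau = P / omega = 111 / 173.5206
= 0.6397 Nm


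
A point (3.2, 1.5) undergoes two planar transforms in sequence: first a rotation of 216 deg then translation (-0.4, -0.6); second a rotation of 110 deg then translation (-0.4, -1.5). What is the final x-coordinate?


After transform 1:
x1 = cos(216)*3.2 - sin(216)*1.5 + -0.4 = -2.1072
y1 = sin(216)*3.2 + cos(216)*1.5 + -0.6 = -3.6944
After transform 2:
x2 = cos(110)*-2.1072 - sin(110)*-3.6944 + -0.4
= 3.7923


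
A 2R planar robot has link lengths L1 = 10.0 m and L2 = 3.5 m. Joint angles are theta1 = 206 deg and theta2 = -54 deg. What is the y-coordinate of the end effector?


Convert angles to radians: theta1 = 3.5954, theta2 = -0.9425
y = L1*sin(theta1) + L2*sin(theta1+theta2)
y = -4.3837 + 1.6432
y = -2.7406


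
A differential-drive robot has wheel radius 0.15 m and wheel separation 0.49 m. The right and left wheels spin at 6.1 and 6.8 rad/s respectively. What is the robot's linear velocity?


vR = r*wR = 0.15*6.1 = 0.915 m/s
vL = r*wL = 0.15*6.8 = 1.02 m/s
v = (vR+vL)/2 = 0.9675 m/s
omega = (vR-vL)/L = -0.2143 rad/s
linear velocity = 0.9675 m/s


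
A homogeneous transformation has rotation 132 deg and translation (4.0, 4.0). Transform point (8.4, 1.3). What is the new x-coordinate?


x' = cos(theta)*px - sin(theta)*py + tx
= -0.6691*8.4 - 0.7431*1.3 + 4.0
= -2.5868


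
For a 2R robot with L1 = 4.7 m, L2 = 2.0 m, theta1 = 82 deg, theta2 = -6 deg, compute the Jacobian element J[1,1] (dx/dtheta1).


J[1,1] = -L1*sin(t1) - L2*sin(t1+t2)
= -4.7*sin(82) - 2.0*sin(76)
= -6.5949


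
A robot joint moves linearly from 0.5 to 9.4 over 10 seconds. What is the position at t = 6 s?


s = t/T = 6/10 = 0.6
p(t) = p0 + (pf-p0)*s
= 0.5 + (9.4 - 0.5) * 0.6
= 5.84


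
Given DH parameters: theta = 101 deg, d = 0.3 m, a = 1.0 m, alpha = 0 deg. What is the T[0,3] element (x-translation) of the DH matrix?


T[0,3] = a * cos(theta)
= 1.0 * cos(101 deg)
= 1.0 * -0.1908
= -0.1908


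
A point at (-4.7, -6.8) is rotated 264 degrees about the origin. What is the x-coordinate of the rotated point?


x' = x*cos(theta) - y*sin(theta)
cos(264 deg) = -0.1045, sin(264 deg) = -0.9945
x' = -4.7 * -0.1045 - -6.8 * -0.9945
= 0.4913 - 6.7627
= -6.2715


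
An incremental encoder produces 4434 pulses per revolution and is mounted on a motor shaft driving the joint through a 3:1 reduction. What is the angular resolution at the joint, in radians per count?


counts per rev = 4434
effective counts at joint = 4434 * 3 = 13302
resolution = 2*pi / 13302
= 4.7235e-04 rad/count


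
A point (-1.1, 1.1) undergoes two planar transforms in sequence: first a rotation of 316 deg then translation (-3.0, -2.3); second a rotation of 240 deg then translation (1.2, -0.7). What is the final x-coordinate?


After transform 1:
x1 = cos(316)*-1.1 - sin(316)*1.1 + -3.0 = -3.0271
y1 = sin(316)*-1.1 + cos(316)*1.1 + -2.3 = -0.7446
After transform 2:
x2 = cos(240)*-3.0271 - sin(240)*-0.7446 + 1.2
= 2.0687


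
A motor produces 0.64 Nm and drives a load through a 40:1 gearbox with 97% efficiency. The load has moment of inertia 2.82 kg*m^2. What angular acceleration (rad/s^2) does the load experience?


tau_out = tau_motor * N * eta
= 0.64 * 40 * 0.97 = 24.832 Nm
alpha = tau_out / I = 24.832 / 2.82
= 8.8057 rad/s^2


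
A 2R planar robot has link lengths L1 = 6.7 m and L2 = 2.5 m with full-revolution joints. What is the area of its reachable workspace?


r_max = L1 + L2 = 9.2 m
r_min = |L1 - L2| = 4.2 m
Area = pi*(r_max^2 - r_min^2)
= pi*(84.64 - 17.64)
= pi * 67.0
= 210.4867 m^2


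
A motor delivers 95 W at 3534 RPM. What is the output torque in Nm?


omega = 3534 * 2*pi/60 = 370.0796 rad/s
tau = P / omega = 95 / 370.0796
= 0.2567 Nm


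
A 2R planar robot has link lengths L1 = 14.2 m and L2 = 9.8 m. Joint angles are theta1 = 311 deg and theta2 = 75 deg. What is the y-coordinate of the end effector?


Convert angles to radians: theta1 = 5.428, theta2 = 1.309
y = L1*sin(theta1) + L2*sin(theta1+theta2)
y = -10.7169 + 4.296
y = -6.4208


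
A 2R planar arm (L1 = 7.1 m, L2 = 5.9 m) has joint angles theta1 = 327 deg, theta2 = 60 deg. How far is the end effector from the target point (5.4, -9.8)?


End effector via forward kinematics:
x = L1*cos(t1) + L2*cos(t1+t2) = 11.2115
y = L1*sin(t1) + L2*sin(t1+t2) = -1.1884
Distance to target:
d = sqrt((5.4 - 11.2115)^2 + (-9.8 - -1.1884)^2)
= sqrt(33.7735 + 74.1598)
= 10.3891 m


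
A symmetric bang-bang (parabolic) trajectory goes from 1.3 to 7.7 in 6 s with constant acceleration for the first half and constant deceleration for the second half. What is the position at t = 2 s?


Symmetric rest-to-rest: each phase covers (pf-p0)/2 in time T/2. 0.5*a*(T/2)^2 = (pf-p0)/2 => a = 4*(pf-p0)/T^2
a = 4*(7.7-1.3)/6^2 = 0.7111
t = 2 is in the acceleration phase (t <= T/2).
p = p0 + 0.5*a*t^2 = 1.3 + 0.5*0.7111*2^2
= 2.7222


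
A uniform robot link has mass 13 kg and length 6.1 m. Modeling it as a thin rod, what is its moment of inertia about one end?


I = (1/3) * m * L^2
= (1/3) * 13 * 6.1^2
= 0.333333 * 13 * 37.21
= 161.2433 kg*m^2


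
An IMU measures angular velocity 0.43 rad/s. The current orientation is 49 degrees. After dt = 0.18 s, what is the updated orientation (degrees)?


delta_theta = w * dt = 0.43 * 0.18 = 0.0774 rad
= 4.4347 deg
theta_new = 49 + 4.4347 = 53.4347 deg


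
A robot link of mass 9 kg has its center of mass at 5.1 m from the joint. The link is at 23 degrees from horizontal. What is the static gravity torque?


tau = m*g*L*cos(angle)
= 9 * 9.81 * 5.1 * cos(23 deg)
= 9 * 9.81 * 5.1 * 0.9205
= 414.484 Nm


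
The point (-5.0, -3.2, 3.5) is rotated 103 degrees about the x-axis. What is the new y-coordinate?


Rotation about x-axis: y' = y*cos(theta) - z*sin(theta)
= -3.2 * -0.225 - 3.5 * 0.9744
= -2.6905


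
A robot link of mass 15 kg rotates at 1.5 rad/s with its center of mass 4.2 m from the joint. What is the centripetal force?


F = m * omega^2 * r
= 15 * 1.5^2 * 4.2
= 15 * 2.25 * 4.2
= 141.75 N


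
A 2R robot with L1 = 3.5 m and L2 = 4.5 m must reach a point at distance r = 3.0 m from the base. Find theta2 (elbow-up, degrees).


cos(theta2) = (r^2 - L1^2 - L2^2) / (2*L1*L2)
cos(theta2) = (9.0 - 12.25 - 20.25) / 31.5
cos(theta2) = -0.746032
theta2 = 138.2478 degrees


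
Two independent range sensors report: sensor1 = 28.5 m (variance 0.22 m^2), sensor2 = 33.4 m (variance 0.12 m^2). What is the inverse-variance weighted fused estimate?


w1 = (1/var1) / (1/var1 + 1/var2)
   = 4.5455 / (4.5455 + 8.3333) = 0.3529
w2 = 1 - w1 = 0.6471
fused = w1*s1 + w2*s2 = 10.0588 + 21.6118
= 31.6706 m


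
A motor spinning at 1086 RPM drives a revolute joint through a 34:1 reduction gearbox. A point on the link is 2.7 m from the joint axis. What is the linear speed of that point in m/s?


omega_motor = 1086 * 2*pi/60 = 113.7257 rad/s
omega_joint = omega_motor / 34 = 3.3449 rad/s
v = omega_joint * r = 3.3449 * 2.7
= 9.0312 m/s


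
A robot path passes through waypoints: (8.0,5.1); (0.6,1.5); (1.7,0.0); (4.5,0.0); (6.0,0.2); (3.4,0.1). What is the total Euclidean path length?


Segment lengths:
  seg1 = sqrt((-7.4)^2 + (-3.6)^2) = 8.2292
  seg2 = sqrt((1.1)^2 + (-1.5)^2) = 1.8601
  seg3 = sqrt((2.8)^2 + (0.0)^2) = 2.8
  seg4 = sqrt((1.5)^2 + (0.2)^2) = 1.5133
  seg5 = sqrt((-2.6)^2 + (-0.1)^2) = 2.6019
Total = 17.0045


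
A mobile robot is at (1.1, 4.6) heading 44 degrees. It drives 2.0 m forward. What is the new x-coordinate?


x_new = x0 + d*cos(theta)
= 1.1 + 2.0*cos(44)
= 1.1 + 1.4387
= 2.5387


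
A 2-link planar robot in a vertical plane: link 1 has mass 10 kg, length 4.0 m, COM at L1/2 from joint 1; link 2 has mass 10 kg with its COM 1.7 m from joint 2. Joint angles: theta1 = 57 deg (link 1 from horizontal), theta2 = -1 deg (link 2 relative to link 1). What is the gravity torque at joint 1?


Horizontal distance from joint 1 to link-1 COM:
  x_c1 = (L1/2)*cos(t1) = 2.0 * 0.5446 = 1.0893 m
Horizontal distance from joint 1 to link-2 COM:
  x_c2 = L1*cos(t1) + Lc2*cos(t1+t2)
       = 4.0*0.5446 + 1.7*0.5592 = 3.1292 m
tau1 = m1*g*x_c1 + m2*g*x_c2
     = 10*9.81*1.0893 + 10*9.81*3.1292
     = 106.8582 + 306.973
     = 413.8311 Nm


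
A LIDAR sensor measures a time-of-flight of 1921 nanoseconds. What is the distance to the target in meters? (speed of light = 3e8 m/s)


tof = 1921 ns = 1.921e-06 s
dist = c * tof / 2
= 3e8 * 1.921e-06 / 2
= 288.15 m


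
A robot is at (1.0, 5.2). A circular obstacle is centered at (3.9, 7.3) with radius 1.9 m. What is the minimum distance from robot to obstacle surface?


center_dist = sqrt((1.0-3.9)^2 + (5.2-7.3)^2)
= sqrt(8.41 + 4.41)
= 3.5805
min_dist = center_dist - radius = 3.5805 - 1.9 = 1.6805 m


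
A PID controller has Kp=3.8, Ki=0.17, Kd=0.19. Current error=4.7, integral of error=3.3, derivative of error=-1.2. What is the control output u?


u = Kp*e + Ki*int(e) + Kd*de/dt
= 3.8*4.7 + 0.17*3.3 + 0.19*(-1.2)
= 17.86 + 0.561 + -0.228
= 18.193


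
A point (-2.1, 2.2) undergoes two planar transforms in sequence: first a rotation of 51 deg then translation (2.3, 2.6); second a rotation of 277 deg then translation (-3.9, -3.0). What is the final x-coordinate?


After transform 1:
x1 = cos(51)*-2.1 - sin(51)*2.2 + 2.3 = -0.7313
y1 = sin(51)*-2.1 + cos(51)*2.2 + 2.6 = 2.3525
After transform 2:
x2 = cos(277)*-0.7313 - sin(277)*2.3525 + -3.9
= -1.6542


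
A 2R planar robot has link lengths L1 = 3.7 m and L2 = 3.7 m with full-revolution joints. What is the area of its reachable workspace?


r_max = L1 + L2 = 7.4 m
r_min = |L1 - L2| = 0.0 m
Area = pi*(r_max^2 - r_min^2)
= pi*(54.76 - 0.0)
= pi * 54.76
= 172.0336 m^2


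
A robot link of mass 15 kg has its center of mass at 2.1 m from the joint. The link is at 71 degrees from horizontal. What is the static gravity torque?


tau = m*g*L*cos(angle)
= 15 * 9.81 * 2.1 * cos(71 deg)
= 15 * 9.81 * 2.1 * 0.3256
= 100.6054 Nm


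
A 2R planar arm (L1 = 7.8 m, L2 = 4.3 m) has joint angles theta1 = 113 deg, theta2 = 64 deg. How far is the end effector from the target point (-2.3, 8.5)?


End effector via forward kinematics:
x = L1*cos(t1) + L2*cos(t1+t2) = -7.3418
y = L1*sin(t1) + L2*sin(t1+t2) = 7.405
Distance to target:
d = sqrt((-2.3 - -7.3418)^2 + (8.5 - 7.405)^2)
= sqrt(25.4198 + 1.1991)
= 5.1594 m


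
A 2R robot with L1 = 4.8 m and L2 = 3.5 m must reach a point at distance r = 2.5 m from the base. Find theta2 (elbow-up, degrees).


cos(theta2) = (r^2 - L1^2 - L2^2) / (2*L1*L2)
cos(theta2) = (6.25 - 23.04 - 12.25) / 33.6
cos(theta2) = -0.864286
theta2 = 149.8012 degrees


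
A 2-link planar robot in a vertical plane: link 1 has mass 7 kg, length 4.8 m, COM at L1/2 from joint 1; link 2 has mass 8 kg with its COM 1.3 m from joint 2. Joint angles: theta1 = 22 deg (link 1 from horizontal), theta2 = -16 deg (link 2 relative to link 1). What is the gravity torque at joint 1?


Horizontal distance from joint 1 to link-1 COM:
  x_c1 = (L1/2)*cos(t1) = 2.4 * 0.9272 = 2.2252 m
Horizontal distance from joint 1 to link-2 COM:
  x_c2 = L1*cos(t1) + Lc2*cos(t1+t2)
       = 4.8*0.9272 + 1.3*0.9945 = 5.7434 m
tau1 = m1*g*x_c1 + m2*g*x_c2
     = 7*9.81*2.2252 + 8*9.81*5.7434
     = 152.8073 + 450.739
     = 603.5463 Nm


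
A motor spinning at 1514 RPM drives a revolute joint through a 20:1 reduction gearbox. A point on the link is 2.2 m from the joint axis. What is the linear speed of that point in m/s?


omega_motor = 1514 * 2*pi/60 = 158.5457 rad/s
omega_joint = omega_motor / 20 = 7.9273 rad/s
v = omega_joint * r = 7.9273 * 2.2
= 17.44 m/s


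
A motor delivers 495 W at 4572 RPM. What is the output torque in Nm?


omega = 4572 * 2*pi/60 = 478.7787 rad/s
tau = P / omega = 495 / 478.7787
= 1.0339 Nm


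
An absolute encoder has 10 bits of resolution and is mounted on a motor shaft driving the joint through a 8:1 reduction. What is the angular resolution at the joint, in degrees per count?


counts = 2^10 = 1024
effective counts at joint = 1024 * 8 = 8192
resolution = 360 / 8192
= 0.0439 deg/count


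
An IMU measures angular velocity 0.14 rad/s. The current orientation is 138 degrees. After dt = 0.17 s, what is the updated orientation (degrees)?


delta_theta = w * dt = 0.14 * 0.17 = 0.0238 rad
= 1.3636 deg
theta_new = 138 + 1.3636 = 139.3636 deg


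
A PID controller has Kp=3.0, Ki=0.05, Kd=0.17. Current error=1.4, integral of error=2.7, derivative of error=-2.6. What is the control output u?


u = Kp*e + Ki*int(e) + Kd*de/dt
= 3.0*1.4 + 0.05*2.7 + 0.17*(-2.6)
= 4.2 + 0.135 + -0.442
= 3.893


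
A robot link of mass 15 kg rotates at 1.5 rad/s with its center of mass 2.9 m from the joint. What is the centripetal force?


F = m * omega^2 * r
= 15 * 1.5^2 * 2.9
= 15 * 2.25 * 2.9
= 97.875 N


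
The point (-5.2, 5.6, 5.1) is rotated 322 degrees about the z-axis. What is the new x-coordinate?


Rotation about z-axis: x' = x*cos(theta) - y*sin(theta)
= -5.2 * 0.788 - 5.6 * -0.6157
= -0.65


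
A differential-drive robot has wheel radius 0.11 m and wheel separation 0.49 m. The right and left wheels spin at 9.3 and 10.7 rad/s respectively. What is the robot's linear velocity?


vR = r*wR = 0.11*9.3 = 1.023 m/s
vL = r*wL = 0.11*10.7 = 1.177 m/s
v = (vR+vL)/2 = 1.1 m/s
omega = (vR-vL)/L = -0.3143 rad/s
linear velocity = 1.1 m/s


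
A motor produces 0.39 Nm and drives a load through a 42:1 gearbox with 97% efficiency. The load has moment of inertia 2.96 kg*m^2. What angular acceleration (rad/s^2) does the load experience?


tau_out = tau_motor * N * eta
= 0.39 * 42 * 0.97 = 15.8886 Nm
alpha = tau_out / I = 15.8886 / 2.96
= 5.3678 rad/s^2


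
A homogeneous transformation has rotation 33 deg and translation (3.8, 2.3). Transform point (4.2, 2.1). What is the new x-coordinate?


x' = cos(theta)*px - sin(theta)*py + tx
= 0.8387*4.2 - 0.5446*2.1 + 3.8
= 6.1787


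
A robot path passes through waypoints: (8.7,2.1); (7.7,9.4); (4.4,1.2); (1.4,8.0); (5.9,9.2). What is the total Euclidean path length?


Segment lengths:
  seg1 = sqrt((-1.0)^2 + (7.3)^2) = 7.3682
  seg2 = sqrt((-3.3)^2 + (-8.2)^2) = 8.8391
  seg3 = sqrt((-3.0)^2 + (6.8)^2) = 7.4324
  seg4 = sqrt((4.5)^2 + (1.2)^2) = 4.6573
Total = 28.2969


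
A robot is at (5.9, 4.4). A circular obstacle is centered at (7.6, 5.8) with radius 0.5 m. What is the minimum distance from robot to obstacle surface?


center_dist = sqrt((5.9-7.6)^2 + (4.4-5.8)^2)
= sqrt(2.89 + 1.96)
= 2.2023
min_dist = center_dist - radius = 2.2023 - 0.5 = 1.7023 m


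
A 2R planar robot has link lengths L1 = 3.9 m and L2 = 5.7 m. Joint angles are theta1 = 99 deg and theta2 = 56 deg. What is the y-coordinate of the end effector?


Convert angles to radians: theta1 = 1.7279, theta2 = 0.9774
y = L1*sin(theta1) + L2*sin(theta1+theta2)
y = 3.852 + 2.4089
y = 6.2609


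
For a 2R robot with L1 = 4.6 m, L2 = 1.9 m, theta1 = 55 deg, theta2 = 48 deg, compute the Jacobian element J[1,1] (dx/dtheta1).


J[1,1] = -L1*sin(t1) - L2*sin(t1+t2)
= -4.6*sin(55) - 1.9*sin(103)
= -5.6194


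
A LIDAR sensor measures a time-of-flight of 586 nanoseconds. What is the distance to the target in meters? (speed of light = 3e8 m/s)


tof = 586 ns = 5.86e-07 s
dist = c * tof / 2
= 3e8 * 5.86e-07 / 2
= 87.9 m


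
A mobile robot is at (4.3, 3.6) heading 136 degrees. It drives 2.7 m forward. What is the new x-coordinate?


x_new = x0 + d*cos(theta)
= 4.3 + 2.7*cos(136)
= 4.3 + -1.9422
= 2.3578


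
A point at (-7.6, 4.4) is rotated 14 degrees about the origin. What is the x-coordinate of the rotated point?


x' = x*cos(theta) - y*sin(theta)
cos(14 deg) = 0.9703, sin(14 deg) = 0.2419
x' = -7.6 * 0.9703 - 4.4 * 0.2419
= -7.3742 - 1.0645
= -8.4387


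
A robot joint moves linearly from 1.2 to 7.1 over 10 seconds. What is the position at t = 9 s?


s = t/T = 9/10 = 0.9
p(t) = p0 + (pf-p0)*s
= 1.2 + (7.1 - 1.2) * 0.9
= 6.51


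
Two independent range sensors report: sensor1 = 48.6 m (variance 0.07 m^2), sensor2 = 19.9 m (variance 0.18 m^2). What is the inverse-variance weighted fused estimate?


w1 = (1/var1) / (1/var1 + 1/var2)
   = 14.2857 / (14.2857 + 5.5556) = 0.72
w2 = 1 - w1 = 0.28
fused = w1*s1 + w2*s2 = 34.992 + 5.572
= 40.564 m


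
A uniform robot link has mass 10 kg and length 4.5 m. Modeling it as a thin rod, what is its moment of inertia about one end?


I = (1/3) * m * L^2
= (1/3) * 10 * 4.5^2
= 0.333333 * 10 * 20.25
= 67.5 kg*m^2


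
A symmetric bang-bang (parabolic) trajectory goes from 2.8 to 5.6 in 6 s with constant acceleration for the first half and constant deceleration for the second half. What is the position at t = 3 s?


Symmetric rest-to-rest: each phase covers (pf-p0)/2 in time T/2. 0.5*a*(T/2)^2 = (pf-p0)/2 => a = 4*(pf-p0)/T^2
a = 4*(5.6-2.8)/6^2 = 0.3111
t = 3 is in the acceleration phase (t <= T/2).
p = p0 + 0.5*a*t^2 = 2.8 + 0.5*0.3111*3^2
= 4.2


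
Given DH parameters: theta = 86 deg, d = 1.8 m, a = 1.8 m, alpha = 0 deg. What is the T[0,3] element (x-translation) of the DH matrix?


T[0,3] = a * cos(theta)
= 1.8 * cos(86 deg)
= 1.8 * 0.0698
= 0.1256


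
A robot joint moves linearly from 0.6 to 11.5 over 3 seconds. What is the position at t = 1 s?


s = t/T = 1/3 = 0.3333
p(t) = p0 + (pf-p0)*s
= 0.6 + (11.5 - 0.6) * 0.3333
= 4.2333


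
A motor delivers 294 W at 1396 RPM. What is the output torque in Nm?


omega = 1396 * 2*pi/60 = 146.1888 rad/s
tau = P / omega = 294 / 146.1888
= 2.0111 Nm


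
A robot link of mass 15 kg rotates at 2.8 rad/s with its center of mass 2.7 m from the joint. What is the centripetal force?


F = m * omega^2 * r
= 15 * 2.8^2 * 2.7
= 15 * 7.84 * 2.7
= 317.52 N


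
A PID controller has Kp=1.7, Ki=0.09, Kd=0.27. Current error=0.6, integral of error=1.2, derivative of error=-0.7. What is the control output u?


u = Kp*e + Ki*int(e) + Kd*de/dt
= 1.7*0.6 + 0.09*1.2 + 0.27*(-0.7)
= 1.02 + 0.108 + -0.189
= 0.939


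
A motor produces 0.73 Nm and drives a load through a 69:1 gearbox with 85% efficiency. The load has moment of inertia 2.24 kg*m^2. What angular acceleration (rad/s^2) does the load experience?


tau_out = tau_motor * N * eta
= 0.73 * 69 * 0.85 = 42.8145 Nm
alpha = tau_out / I = 42.8145 / 2.24
= 19.1136 rad/s^2


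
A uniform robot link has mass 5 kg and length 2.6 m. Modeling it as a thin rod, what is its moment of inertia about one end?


I = (1/3) * m * L^2
= (1/3) * 5 * 2.6^2
= 0.333333 * 5 * 6.76
= 11.2667 kg*m^2


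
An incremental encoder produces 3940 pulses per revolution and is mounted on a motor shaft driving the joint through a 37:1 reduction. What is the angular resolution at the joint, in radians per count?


counts per rev = 3940
effective counts at joint = 3940 * 37 = 145780
resolution = 2*pi / 145780
= 4.3100e-05 rad/count


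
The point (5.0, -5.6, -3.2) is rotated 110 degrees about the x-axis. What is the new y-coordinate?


Rotation about x-axis: y' = y*cos(theta) - z*sin(theta)
= -5.6 * -0.342 - -3.2 * 0.9397
= 4.9223


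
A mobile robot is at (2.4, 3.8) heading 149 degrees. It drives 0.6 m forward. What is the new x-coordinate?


x_new = x0 + d*cos(theta)
= 2.4 + 0.6*cos(149)
= 2.4 + -0.5143
= 1.8857


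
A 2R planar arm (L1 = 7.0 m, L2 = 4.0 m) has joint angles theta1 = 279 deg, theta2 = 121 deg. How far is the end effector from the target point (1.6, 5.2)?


End effector via forward kinematics:
x = L1*cos(t1) + L2*cos(t1+t2) = 4.1592
y = L1*sin(t1) + L2*sin(t1+t2) = -4.3427
Distance to target:
d = sqrt((1.6 - 4.1592)^2 + (5.2 - -4.3427)^2)
= sqrt(6.5496 + 91.0625)
= 9.8799 m


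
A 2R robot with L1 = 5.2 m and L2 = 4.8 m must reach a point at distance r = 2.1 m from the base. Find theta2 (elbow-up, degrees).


cos(theta2) = (r^2 - L1^2 - L2^2) / (2*L1*L2)
cos(theta2) = (4.41 - 27.04 - 23.04) / 49.92
cos(theta2) = -0.914864
theta2 = 156.1864 degrees


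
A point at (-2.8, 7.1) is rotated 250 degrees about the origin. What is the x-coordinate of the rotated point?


x' = x*cos(theta) - y*sin(theta)
cos(250 deg) = -0.342, sin(250 deg) = -0.9397
x' = -2.8 * -0.342 - 7.1 * -0.9397
= 0.9577 - -6.6718
= 7.6295


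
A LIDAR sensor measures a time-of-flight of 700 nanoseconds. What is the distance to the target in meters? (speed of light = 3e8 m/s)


tof = 700 ns = 7e-07 s
dist = c * tof / 2
= 3e8 * 7e-07 / 2
= 105.0 m


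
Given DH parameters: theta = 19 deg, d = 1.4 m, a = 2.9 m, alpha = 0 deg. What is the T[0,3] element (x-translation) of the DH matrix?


T[0,3] = a * cos(theta)
= 2.9 * cos(19 deg)
= 2.9 * 0.9455
= 2.742


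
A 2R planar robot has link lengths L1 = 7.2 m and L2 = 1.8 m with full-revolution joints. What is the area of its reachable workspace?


r_max = L1 + L2 = 9.0 m
r_min = |L1 - L2| = 5.4 m
Area = pi*(r_max^2 - r_min^2)
= pi*(81.0 - 29.16)
= pi * 51.84
= 162.8602 m^2


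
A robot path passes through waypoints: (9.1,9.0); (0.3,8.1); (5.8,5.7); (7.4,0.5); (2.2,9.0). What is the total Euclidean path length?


Segment lengths:
  seg1 = sqrt((-8.8)^2 + (-0.9)^2) = 8.8459
  seg2 = sqrt((5.5)^2 + (-2.4)^2) = 6.0008
  seg3 = sqrt((1.6)^2 + (-5.2)^2) = 5.4406
  seg4 = sqrt((-5.2)^2 + (8.5)^2) = 9.9644
Total = 30.2518


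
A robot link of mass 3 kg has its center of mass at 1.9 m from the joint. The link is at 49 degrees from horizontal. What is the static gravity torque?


tau = m*g*L*cos(angle)
= 3 * 9.81 * 1.9 * cos(49 deg)
= 3 * 9.81 * 1.9 * 0.6561
= 36.6849 Nm


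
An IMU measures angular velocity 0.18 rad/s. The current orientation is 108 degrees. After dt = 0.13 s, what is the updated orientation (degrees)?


delta_theta = w * dt = 0.18 * 0.13 = 0.0234 rad
= 1.3407 deg
theta_new = 108 + 1.3407 = 109.3407 deg


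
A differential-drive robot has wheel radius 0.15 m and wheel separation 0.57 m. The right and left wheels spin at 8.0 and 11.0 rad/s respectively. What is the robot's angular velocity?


vR = r*wR = 0.15*8.0 = 1.2 m/s
vL = r*wL = 0.15*11.0 = 1.65 m/s
v = (vR+vL)/2 = 1.425 m/s
omega = (vR-vL)/L = -0.7895 rad/s
angular velocity = -0.7895 rad/s


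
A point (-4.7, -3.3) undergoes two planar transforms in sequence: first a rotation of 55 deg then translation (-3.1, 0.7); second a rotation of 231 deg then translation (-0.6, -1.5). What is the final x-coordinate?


After transform 1:
x1 = cos(55)*-4.7 - sin(55)*-3.3 + -3.1 = -3.0926
y1 = sin(55)*-4.7 + cos(55)*-3.3 + 0.7 = -5.0428
After transform 2:
x2 = cos(231)*-3.0926 - sin(231)*-5.0428 + -0.6
= -2.5728


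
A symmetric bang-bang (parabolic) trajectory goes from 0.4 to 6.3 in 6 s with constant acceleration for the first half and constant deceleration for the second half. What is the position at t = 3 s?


Symmetric rest-to-rest: each phase covers (pf-p0)/2 in time T/2. 0.5*a*(T/2)^2 = (pf-p0)/2 => a = 4*(pf-p0)/T^2
a = 4*(6.3-0.4)/6^2 = 0.6556
t = 3 is in the acceleration phase (t <= T/2).
p = p0 + 0.5*a*t^2 = 0.4 + 0.5*0.6556*3^2
= 3.35


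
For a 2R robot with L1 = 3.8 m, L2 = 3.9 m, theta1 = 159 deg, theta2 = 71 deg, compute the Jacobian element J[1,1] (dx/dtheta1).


J[1,1] = -L1*sin(t1) - L2*sin(t1+t2)
= -3.8*sin(159) - 3.9*sin(230)
= 1.6258


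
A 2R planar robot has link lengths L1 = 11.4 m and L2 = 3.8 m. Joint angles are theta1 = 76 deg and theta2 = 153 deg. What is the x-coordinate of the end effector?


Convert angles to radians: theta1 = 1.3265, theta2 = 2.6704
x = L1*cos(theta1) + L2*cos(theta1+theta2)
x = 2.7579 + -2.493
x = 0.2649


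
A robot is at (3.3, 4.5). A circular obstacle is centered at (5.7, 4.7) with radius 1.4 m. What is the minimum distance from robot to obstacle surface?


center_dist = sqrt((3.3-5.7)^2 + (4.5-4.7)^2)
= sqrt(5.76 + 0.04)
= 2.4083
min_dist = center_dist - radius = 2.4083 - 1.4 = 1.0083 m


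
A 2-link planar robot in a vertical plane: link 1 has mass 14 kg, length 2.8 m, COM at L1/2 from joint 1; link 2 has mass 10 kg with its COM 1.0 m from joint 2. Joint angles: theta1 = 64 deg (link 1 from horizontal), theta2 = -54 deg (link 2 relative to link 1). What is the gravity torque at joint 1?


Horizontal distance from joint 1 to link-1 COM:
  x_c1 = (L1/2)*cos(t1) = 1.4 * 0.4384 = 0.6137 m
Horizontal distance from joint 1 to link-2 COM:
  x_c2 = L1*cos(t1) + Lc2*cos(t1+t2)
       = 2.8*0.4384 + 1.0*0.9848 = 2.2122 m
tau1 = m1*g*x_c1 + m2*g*x_c2
     = 14*9.81*0.6137 + 10*9.81*2.2122
     = 84.2883 + 217.0214
     = 301.3097 Nm


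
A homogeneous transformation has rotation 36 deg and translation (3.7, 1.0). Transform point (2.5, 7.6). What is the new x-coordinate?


x' = cos(theta)*px - sin(theta)*py + tx
= 0.809*2.5 - 0.5878*7.6 + 3.7
= 1.2554


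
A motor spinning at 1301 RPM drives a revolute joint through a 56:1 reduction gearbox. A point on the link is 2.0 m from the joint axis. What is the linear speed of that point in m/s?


omega_motor = 1301 * 2*pi/60 = 136.2404 rad/s
omega_joint = omega_motor / 56 = 2.4329 rad/s
v = omega_joint * r = 2.4329 * 2.0
= 4.8657 m/s


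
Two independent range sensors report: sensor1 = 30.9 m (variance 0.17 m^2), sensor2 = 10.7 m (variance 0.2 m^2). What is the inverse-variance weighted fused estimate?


w1 = (1/var1) / (1/var1 + 1/var2)
   = 5.8824 / (5.8824 + 5.0) = 0.5405
w2 = 1 - w1 = 0.4595
fused = w1*s1 + w2*s2 = 16.7027 + 4.9162
= 21.6189 m


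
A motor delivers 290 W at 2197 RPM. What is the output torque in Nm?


omega = 2197 * 2*pi/60 = 230.0693 rad/s
tau = P / omega = 290 / 230.0693
= 1.2605 Nm


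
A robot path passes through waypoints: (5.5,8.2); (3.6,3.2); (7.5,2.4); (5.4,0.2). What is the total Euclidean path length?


Segment lengths:
  seg1 = sqrt((-1.9)^2 + (-5.0)^2) = 5.3488
  seg2 = sqrt((3.9)^2 + (-0.8)^2) = 3.9812
  seg3 = sqrt((-2.1)^2 + (-2.2)^2) = 3.0414
Total = 12.3714


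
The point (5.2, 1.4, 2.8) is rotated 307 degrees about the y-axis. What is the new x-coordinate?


Rotation about y-axis: x' = x*cos(theta) + z*sin(theta)
= 5.2 * 0.6018 + 2.8 * -0.7986
= 0.8933


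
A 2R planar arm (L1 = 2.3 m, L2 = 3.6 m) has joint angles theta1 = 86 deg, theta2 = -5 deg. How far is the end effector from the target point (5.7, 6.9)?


End effector via forward kinematics:
x = L1*cos(t1) + L2*cos(t1+t2) = 0.7236
y = L1*sin(t1) + L2*sin(t1+t2) = 5.8501
Distance to target:
d = sqrt((5.7 - 0.7236)^2 + (6.9 - 5.8501)^2)
= sqrt(24.7645 + 1.1023)
= 5.0859 m


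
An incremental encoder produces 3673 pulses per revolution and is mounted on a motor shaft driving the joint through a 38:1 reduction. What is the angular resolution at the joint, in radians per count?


counts per rev = 3673
effective counts at joint = 3673 * 38 = 139574
resolution = 2*pi / 139574
= 4.5017e-05 rad/count


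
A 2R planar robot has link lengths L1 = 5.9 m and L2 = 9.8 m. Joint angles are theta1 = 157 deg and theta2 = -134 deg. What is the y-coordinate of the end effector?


Convert angles to radians: theta1 = 2.7402, theta2 = -2.3387
y = L1*sin(theta1) + L2*sin(theta1+theta2)
y = 2.3053 + 3.8292
y = 6.1345


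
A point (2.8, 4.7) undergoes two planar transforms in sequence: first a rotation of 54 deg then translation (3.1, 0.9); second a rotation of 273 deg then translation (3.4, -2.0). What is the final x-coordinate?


After transform 1:
x1 = cos(54)*2.8 - sin(54)*4.7 + 3.1 = 0.9434
y1 = sin(54)*2.8 + cos(54)*4.7 + 0.9 = 5.9278
After transform 2:
x2 = cos(273)*0.9434 - sin(273)*5.9278 + 3.4
= 9.3691


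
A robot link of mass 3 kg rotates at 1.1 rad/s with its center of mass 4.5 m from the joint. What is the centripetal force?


F = m * omega^2 * r
= 3 * 1.1^2 * 4.5
= 3 * 1.21 * 4.5
= 16.335 N


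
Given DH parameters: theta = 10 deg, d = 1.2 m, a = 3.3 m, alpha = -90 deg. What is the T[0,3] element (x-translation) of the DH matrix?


T[0,3] = a * cos(theta)
= 3.3 * cos(10 deg)
= 3.3 * 0.9848
= 3.2499


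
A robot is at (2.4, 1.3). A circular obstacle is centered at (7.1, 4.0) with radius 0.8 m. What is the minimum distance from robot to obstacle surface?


center_dist = sqrt((2.4-7.1)^2 + (1.3-4.0)^2)
= sqrt(22.09 + 7.29)
= 5.4203
min_dist = center_dist - radius = 5.4203 - 0.8 = 4.6203 m


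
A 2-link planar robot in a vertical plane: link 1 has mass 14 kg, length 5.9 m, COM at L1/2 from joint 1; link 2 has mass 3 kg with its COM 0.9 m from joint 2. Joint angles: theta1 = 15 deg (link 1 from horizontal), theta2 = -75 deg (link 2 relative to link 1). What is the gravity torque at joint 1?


Horizontal distance from joint 1 to link-1 COM:
  x_c1 = (L1/2)*cos(t1) = 2.95 * 0.9659 = 2.8495 m
Horizontal distance from joint 1 to link-2 COM:
  x_c2 = L1*cos(t1) + Lc2*cos(t1+t2)
       = 5.9*0.9659 + 0.9*0.5 = 6.149 m
tau1 = m1*g*x_c1 + m2*g*x_c2
     = 14*9.81*2.8495 + 3*9.81*6.149
     = 391.3477 + 180.964
     = 572.3117 Nm


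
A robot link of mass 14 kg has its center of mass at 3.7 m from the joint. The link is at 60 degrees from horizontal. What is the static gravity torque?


tau = m*g*L*cos(angle)
= 14 * 9.81 * 3.7 * cos(60 deg)
= 14 * 9.81 * 3.7 * 0.5
= 254.079 Nm


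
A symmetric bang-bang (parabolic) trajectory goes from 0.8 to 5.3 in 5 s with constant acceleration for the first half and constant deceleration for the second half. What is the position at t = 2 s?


Symmetric rest-to-rest: each phase covers (pf-p0)/2 in time T/2. 0.5*a*(T/2)^2 = (pf-p0)/2 => a = 4*(pf-p0)/T^2
a = 4*(5.3-0.8)/5^2 = 0.72
t = 2 is in the acceleration phase (t <= T/2).
p = p0 + 0.5*a*t^2 = 0.8 + 0.5*0.72*2^2
= 2.24
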